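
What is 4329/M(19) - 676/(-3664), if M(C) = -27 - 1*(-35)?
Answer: 991679/1832 ≈ 541.31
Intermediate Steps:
M(C) = 8 (M(C) = -27 + 35 = 8)
4329/M(19) - 676/(-3664) = 4329/8 - 676/(-3664) = 4329*(⅛) - 676*(-1/3664) = 4329/8 + 169/916 = 991679/1832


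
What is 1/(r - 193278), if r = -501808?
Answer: -1/695086 ≈ -1.4387e-6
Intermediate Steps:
1/(r - 193278) = 1/(-501808 - 193278) = 1/(-695086) = -1/695086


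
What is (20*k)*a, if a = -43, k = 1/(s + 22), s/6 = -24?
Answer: 430/61 ≈ 7.0492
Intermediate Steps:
s = -144 (s = 6*(-24) = -144)
k = -1/122 (k = 1/(-144 + 22) = 1/(-122) = -1/122 ≈ -0.0081967)
(20*k)*a = (20*(-1/122))*(-43) = -10/61*(-43) = 430/61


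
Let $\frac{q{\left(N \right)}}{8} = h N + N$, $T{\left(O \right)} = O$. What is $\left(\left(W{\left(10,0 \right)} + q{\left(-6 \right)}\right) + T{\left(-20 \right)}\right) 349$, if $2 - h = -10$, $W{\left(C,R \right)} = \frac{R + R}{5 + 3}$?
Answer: $-224756$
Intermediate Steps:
$W{\left(C,R \right)} = \frac{R}{4}$ ($W{\left(C,R \right)} = \frac{2 R}{8} = 2 R \frac{1}{8} = \frac{R}{4}$)
$h = 12$ ($h = 2 - -10 = 2 + 10 = 12$)
$q{\left(N \right)} = 104 N$ ($q{\left(N \right)} = 8 \left(12 N + N\right) = 8 \cdot 13 N = 104 N$)
$\left(\left(W{\left(10,0 \right)} + q{\left(-6 \right)}\right) + T{\left(-20 \right)}\right) 349 = \left(\left(\frac{1}{4} \cdot 0 + 104 \left(-6\right)\right) - 20\right) 349 = \left(\left(0 - 624\right) - 20\right) 349 = \left(-624 - 20\right) 349 = \left(-644\right) 349 = -224756$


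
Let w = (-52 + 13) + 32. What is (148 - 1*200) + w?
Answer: -59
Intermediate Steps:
w = -7 (w = -39 + 32 = -7)
(148 - 1*200) + w = (148 - 1*200) - 7 = (148 - 200) - 7 = -52 - 7 = -59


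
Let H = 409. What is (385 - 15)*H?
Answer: 151330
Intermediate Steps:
(385 - 15)*H = (385 - 15)*409 = 370*409 = 151330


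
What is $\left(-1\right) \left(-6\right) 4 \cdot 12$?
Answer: $288$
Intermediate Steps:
$\left(-1\right) \left(-6\right) 4 \cdot 12 = 6 \cdot 4 \cdot 12 = 24 \cdot 12 = 288$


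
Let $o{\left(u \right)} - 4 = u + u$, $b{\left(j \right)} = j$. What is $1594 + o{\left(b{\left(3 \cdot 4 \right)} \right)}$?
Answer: $1622$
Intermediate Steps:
$o{\left(u \right)} = 4 + 2 u$ ($o{\left(u \right)} = 4 + \left(u + u\right) = 4 + 2 u$)
$1594 + o{\left(b{\left(3 \cdot 4 \right)} \right)} = 1594 + \left(4 + 2 \cdot 3 \cdot 4\right) = 1594 + \left(4 + 2 \cdot 12\right) = 1594 + \left(4 + 24\right) = 1594 + 28 = 1622$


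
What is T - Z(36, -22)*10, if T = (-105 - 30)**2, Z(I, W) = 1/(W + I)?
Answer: 127570/7 ≈ 18224.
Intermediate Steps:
Z(I, W) = 1/(I + W)
T = 18225 (T = (-135)**2 = 18225)
T - Z(36, -22)*10 = 18225 - 10/(36 - 22) = 18225 - 10/14 = 18225 - 1*5/7 = 18225 - 5/7 = 127570/7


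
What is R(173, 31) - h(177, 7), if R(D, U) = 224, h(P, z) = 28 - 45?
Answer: 241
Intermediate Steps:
h(P, z) = -17
R(173, 31) - h(177, 7) = 224 - 1*(-17) = 224 + 17 = 241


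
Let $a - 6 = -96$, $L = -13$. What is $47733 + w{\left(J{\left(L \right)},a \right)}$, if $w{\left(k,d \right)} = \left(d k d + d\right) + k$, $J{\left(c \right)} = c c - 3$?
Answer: $1392409$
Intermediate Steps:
$a = -90$ ($a = 6 - 96 = -90$)
$J{\left(c \right)} = -3 + c^{2}$ ($J{\left(c \right)} = c^{2} - 3 = -3 + c^{2}$)
$w{\left(k,d \right)} = d + k + k d^{2}$ ($w{\left(k,d \right)} = \left(k d^{2} + d\right) + k = \left(d + k d^{2}\right) + k = d + k + k d^{2}$)
$47733 + w{\left(J{\left(L \right)},a \right)} = 47733 - \left(93 - 169 - \left(-3 + \left(-13\right)^{2}\right) \left(-90\right)^{2}\right) = 47733 + \left(-90 + \left(-3 + 169\right) + \left(-3 + 169\right) 8100\right) = 47733 + \left(-90 + 166 + 166 \cdot 8100\right) = 47733 + \left(-90 + 166 + 1344600\right) = 47733 + 1344676 = 1392409$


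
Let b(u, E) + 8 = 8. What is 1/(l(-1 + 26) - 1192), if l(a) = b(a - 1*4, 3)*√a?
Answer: -1/1192 ≈ -0.00083893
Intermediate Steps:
b(u, E) = 0 (b(u, E) = -8 + 8 = 0)
l(a) = 0 (l(a) = 0*√a = 0)
1/(l(-1 + 26) - 1192) = 1/(0 - 1192) = 1/(-1192) = -1/1192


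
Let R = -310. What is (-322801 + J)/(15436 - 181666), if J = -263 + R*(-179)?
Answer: 133787/83115 ≈ 1.6097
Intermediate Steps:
J = 55227 (J = -263 - 310*(-179) = -263 + 55490 = 55227)
(-322801 + J)/(15436 - 181666) = (-322801 + 55227)/(15436 - 181666) = -267574/(-166230) = -267574*(-1/166230) = 133787/83115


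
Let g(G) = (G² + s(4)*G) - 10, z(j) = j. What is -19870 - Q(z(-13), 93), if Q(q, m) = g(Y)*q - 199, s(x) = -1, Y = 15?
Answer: -17071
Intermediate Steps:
g(G) = -10 + G² - G (g(G) = (G² - G) - 10 = -10 + G² - G)
Q(q, m) = -199 + 200*q (Q(q, m) = (-10 + 15² - 1*15)*q - 199 = (-10 + 225 - 15)*q - 199 = 200*q - 199 = -199 + 200*q)
-19870 - Q(z(-13), 93) = -19870 - (-199 + 200*(-13)) = -19870 - (-199 - 2600) = -19870 - 1*(-2799) = -19870 + 2799 = -17071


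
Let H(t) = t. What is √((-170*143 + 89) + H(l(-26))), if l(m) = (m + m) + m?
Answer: 47*I*√11 ≈ 155.88*I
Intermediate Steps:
l(m) = 3*m (l(m) = 2*m + m = 3*m)
√((-170*143 + 89) + H(l(-26))) = √((-170*143 + 89) + 3*(-26)) = √((-24310 + 89) - 78) = √(-24221 - 78) = √(-24299) = 47*I*√11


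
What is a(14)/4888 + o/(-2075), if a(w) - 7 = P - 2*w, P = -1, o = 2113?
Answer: -5186997/5071300 ≈ -1.0228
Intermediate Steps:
a(w) = 6 - 2*w (a(w) = 7 + (-1 - 2*w) = 6 - 2*w)
a(14)/4888 + o/(-2075) = (6 - 2*14)/4888 + 2113/(-2075) = (6 - 28)*(1/4888) + 2113*(-1/2075) = -22*1/4888 - 2113/2075 = -11/2444 - 2113/2075 = -5186997/5071300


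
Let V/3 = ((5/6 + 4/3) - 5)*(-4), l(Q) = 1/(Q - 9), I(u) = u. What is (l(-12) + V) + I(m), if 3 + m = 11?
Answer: 881/21 ≈ 41.952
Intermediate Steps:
m = 8 (m = -3 + 11 = 8)
l(Q) = 1/(-9 + Q)
V = 34 (V = 3*(((5/6 + 4/3) - 5)*(-4)) = 3*(((5*(⅙) + 4*(⅓)) - 5)*(-4)) = 3*(((⅚ + 4/3) - 5)*(-4)) = 3*((13/6 - 5)*(-4)) = 3*(-17/6*(-4)) = 3*(34/3) = 34)
(l(-12) + V) + I(m) = (1/(-9 - 12) + 34) + 8 = (1/(-21) + 34) + 8 = (-1/21 + 34) + 8 = 713/21 + 8 = 881/21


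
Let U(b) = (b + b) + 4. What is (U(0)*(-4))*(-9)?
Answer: 144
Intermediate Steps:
U(b) = 4 + 2*b (U(b) = 2*b + 4 = 4 + 2*b)
(U(0)*(-4))*(-9) = ((4 + 2*0)*(-4))*(-9) = ((4 + 0)*(-4))*(-9) = (4*(-4))*(-9) = -16*(-9) = 144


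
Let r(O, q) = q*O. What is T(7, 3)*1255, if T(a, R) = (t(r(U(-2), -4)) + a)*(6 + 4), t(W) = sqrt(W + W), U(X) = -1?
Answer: 87850 + 25100*sqrt(2) ≈ 1.2335e+5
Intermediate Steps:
r(O, q) = O*q
t(W) = sqrt(2)*sqrt(W) (t(W) = sqrt(2*W) = sqrt(2)*sqrt(W))
T(a, R) = 10*a + 20*sqrt(2) (T(a, R) = (sqrt(2)*sqrt(-1*(-4)) + a)*(6 + 4) = (sqrt(2)*sqrt(4) + a)*10 = (sqrt(2)*2 + a)*10 = (2*sqrt(2) + a)*10 = (a + 2*sqrt(2))*10 = 10*a + 20*sqrt(2))
T(7, 3)*1255 = (10*7 + 20*sqrt(2))*1255 = (70 + 20*sqrt(2))*1255 = 87850 + 25100*sqrt(2)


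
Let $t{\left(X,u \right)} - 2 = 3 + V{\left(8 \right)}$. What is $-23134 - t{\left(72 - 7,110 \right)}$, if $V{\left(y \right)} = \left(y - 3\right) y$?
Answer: $-23179$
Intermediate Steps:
$V{\left(y \right)} = y \left(-3 + y\right)$ ($V{\left(y \right)} = \left(-3 + y\right) y = y \left(-3 + y\right)$)
$t{\left(X,u \right)} = 45$ ($t{\left(X,u \right)} = 2 + \left(3 + 8 \left(-3 + 8\right)\right) = 2 + \left(3 + 8 \cdot 5\right) = 2 + \left(3 + 40\right) = 2 + 43 = 45$)
$-23134 - t{\left(72 - 7,110 \right)} = -23134 - 45 = -23179$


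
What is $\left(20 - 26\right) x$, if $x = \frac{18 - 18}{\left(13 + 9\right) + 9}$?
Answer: $0$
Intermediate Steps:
$x = 0$ ($x = \frac{0}{22 + 9} = \frac{0}{31} = 0 \cdot \frac{1}{31} = 0$)
$\left(20 - 26\right) x = \left(20 - 26\right) 0 = \left(-6\right) 0 = 0$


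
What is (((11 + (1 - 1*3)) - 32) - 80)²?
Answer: 10609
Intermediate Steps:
(((11 + (1 - 1*3)) - 32) - 80)² = (((11 + (1 - 3)) - 32) - 80)² = (((11 - 2) - 32) - 80)² = ((9 - 32) - 80)² = (-23 - 80)² = (-103)² = 10609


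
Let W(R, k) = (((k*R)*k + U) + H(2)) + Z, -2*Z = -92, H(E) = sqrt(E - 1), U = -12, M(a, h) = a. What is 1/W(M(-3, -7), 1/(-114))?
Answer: 4332/151619 ≈ 0.028572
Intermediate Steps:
H(E) = sqrt(-1 + E)
Z = 46 (Z = -1/2*(-92) = 46)
W(R, k) = 35 + R*k**2 (W(R, k) = (((k*R)*k - 12) + sqrt(-1 + 2)) + 46 = (((R*k)*k - 12) + sqrt(1)) + 46 = ((R*k**2 - 12) + 1) + 46 = ((-12 + R*k**2) + 1) + 46 = (-11 + R*k**2) + 46 = 35 + R*k**2)
1/W(M(-3, -7), 1/(-114)) = 1/(35 - 3*(1/(-114))**2) = 1/(35 - 3*(-1/114)**2) = 1/(35 - 3*1/12996) = 1/(35 - 1/4332) = 1/(151619/4332) = 4332/151619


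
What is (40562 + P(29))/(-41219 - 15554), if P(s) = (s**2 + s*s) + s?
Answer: -42273/56773 ≈ -0.74460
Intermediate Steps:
P(s) = s + 2*s**2 (P(s) = (s**2 + s**2) + s = 2*s**2 + s = s + 2*s**2)
(40562 + P(29))/(-41219 - 15554) = (40562 + 29*(1 + 2*29))/(-41219 - 15554) = (40562 + 29*(1 + 58))/(-56773) = (40562 + 29*59)*(-1/56773) = (40562 + 1711)*(-1/56773) = 42273*(-1/56773) = -42273/56773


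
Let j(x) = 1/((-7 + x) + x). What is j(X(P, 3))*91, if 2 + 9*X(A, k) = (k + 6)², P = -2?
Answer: 819/95 ≈ 8.6210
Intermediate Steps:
X(A, k) = -2/9 + (6 + k)²/9 (X(A, k) = -2/9 + (k + 6)²/9 = -2/9 + (6 + k)²/9)
j(x) = 1/(-7 + 2*x)
j(X(P, 3))*91 = 91/(-7 + 2*(-2/9 + (6 + 3)²/9)) = 91/(-7 + 2*(-2/9 + (⅑)*9²)) = 91/(-7 + 2*(-2/9 + (⅑)*81)) = 91/(-7 + 2*(-2/9 + 9)) = 91/(-7 + 2*(79/9)) = 91/(-7 + 158/9) = 91/(95/9) = (9/95)*91 = 819/95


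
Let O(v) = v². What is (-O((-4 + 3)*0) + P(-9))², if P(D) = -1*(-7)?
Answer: 49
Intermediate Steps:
P(D) = 7
(-O((-4 + 3)*0) + P(-9))² = (-((-4 + 3)*0)² + 7)² = (-(-1*0)² + 7)² = (-1*0² + 7)² = (-1*0 + 7)² = (0 + 7)² = 7² = 49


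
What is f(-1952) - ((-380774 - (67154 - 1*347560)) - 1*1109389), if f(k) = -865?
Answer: 1208892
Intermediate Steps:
f(-1952) - ((-380774 - (67154 - 1*347560)) - 1*1109389) = -865 - ((-380774 - (67154 - 1*347560)) - 1*1109389) = -865 - ((-380774 - (67154 - 347560)) - 1109389) = -865 - ((-380774 - 1*(-280406)) - 1109389) = -865 - ((-380774 + 280406) - 1109389) = -865 - (-100368 - 1109389) = -865 - 1*(-1209757) = -865 + 1209757 = 1208892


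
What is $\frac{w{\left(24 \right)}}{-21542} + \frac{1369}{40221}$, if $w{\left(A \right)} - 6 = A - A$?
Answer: $\frac{14624836}{433220391} \approx 0.033758$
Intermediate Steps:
$w{\left(A \right)} = 6$ ($w{\left(A \right)} = 6 + \left(A - A\right) = 6 + 0 = 6$)
$\frac{w{\left(24 \right)}}{-21542} + \frac{1369}{40221} = \frac{6}{-21542} + \frac{1369}{40221} = 6 \left(- \frac{1}{21542}\right) + 1369 \cdot \frac{1}{40221} = - \frac{3}{10771} + \frac{1369}{40221} = \frac{14624836}{433220391}$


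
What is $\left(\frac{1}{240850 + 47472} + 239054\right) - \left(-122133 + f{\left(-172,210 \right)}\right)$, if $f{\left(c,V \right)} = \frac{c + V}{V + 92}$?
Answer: $\frac{15724856412347}{43536622} \approx 3.6119 \cdot 10^{5}$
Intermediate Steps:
$f{\left(c,V \right)} = \frac{V + c}{92 + V}$
$\left(\frac{1}{240850 + 47472} + 239054\right) - \left(-122133 + f{\left(-172,210 \right)}\right) = \left(\frac{1}{240850 + 47472} + 239054\right) + \left(122133 - \frac{210 - 172}{92 + 210}\right) = \left(\frac{1}{288322} + 239054\right) + \left(122133 - \frac{1}{302} \cdot 38\right) = \frac{68924527389}{288322} + \left(122133 - \frac{19}{151}\right) = \frac{68924527389}{288322} + \frac{18442064}{151} = \frac{15724856412347}{43536622}$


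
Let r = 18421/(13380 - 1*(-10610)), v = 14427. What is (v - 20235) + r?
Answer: -139315499/23990 ≈ -5807.2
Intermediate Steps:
r = 18421/23990 (r = 18421/(13380 + 10610) = 18421/23990 ≈ 0.76786)
(v - 20235) + r = (14427 - 20235) + 18421/23990 = -5808 + 18421/23990 = -139315499/23990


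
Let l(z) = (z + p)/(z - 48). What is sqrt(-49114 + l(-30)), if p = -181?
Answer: I*sqrt(298793118)/78 ≈ 221.61*I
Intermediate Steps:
l(z) = (-181 + z)/(-48 + z) (l(z) = (z - 181)/(z - 48) = (-181 + z)/(-48 + z))
sqrt(-49114 + l(-30)) = sqrt(-49114 + (-181 - 30)/(-48 - 30)) = sqrt(-49114 - 211/(-78)) = sqrt(-49114 - 1/78*(-211)) = sqrt(-49114 + 211/78) = sqrt(-3830681/78) = I*sqrt(298793118)/78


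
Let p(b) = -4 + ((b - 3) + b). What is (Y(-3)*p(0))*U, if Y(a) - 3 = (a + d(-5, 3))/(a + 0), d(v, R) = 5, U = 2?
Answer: -98/3 ≈ -32.667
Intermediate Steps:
p(b) = -7 + 2*b (p(b) = -4 + ((-3 + b) + b) = -4 + (-3 + 2*b) = -7 + 2*b)
Y(a) = 3 + (5 + a)/a (Y(a) = 3 + (a + 5)/(a + 0) = 3 + (5 + a)/a)
(Y(-3)*p(0))*U = ((4 + 5/(-3))*(-7 + 2*0))*2 = ((4 + 5*(-1/3))*(-7 + 0))*2 = ((4 - 5/3)*(-7))*2 = ((7/3)*(-7))*2 = -49/3*2 = -98/3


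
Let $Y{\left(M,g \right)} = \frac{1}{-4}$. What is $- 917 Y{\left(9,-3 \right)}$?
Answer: $\frac{917}{4} \approx 229.25$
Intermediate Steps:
$Y{\left(M,g \right)} = - \frac{1}{4}$
$- 917 Y{\left(9,-3 \right)} = \left(-917\right) \left(- \frac{1}{4}\right) = \frac{917}{4}$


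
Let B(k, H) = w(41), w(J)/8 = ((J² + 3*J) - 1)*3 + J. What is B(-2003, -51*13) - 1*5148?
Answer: 38452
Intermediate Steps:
w(J) = -24 + 24*J² + 80*J (w(J) = 8*(((J² + 3*J) - 1)*3 + J) = 8*((-1 + J² + 3*J)*3 + J) = 8*((-3 + 3*J² + 9*J) + J) = 8*(-3 + 3*J² + 10*J) = -24 + 24*J² + 80*J)
B(k, H) = 43600 (B(k, H) = -24 + 24*41² + 80*41 = -24 + 24*1681 + 3280 = -24 + 40344 + 3280 = 43600)
B(-2003, -51*13) - 1*5148 = 43600 - 1*5148 = 43600 - 5148 = 38452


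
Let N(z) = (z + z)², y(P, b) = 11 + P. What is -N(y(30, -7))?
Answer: -6724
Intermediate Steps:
N(z) = 4*z² (N(z) = (2*z)² = 4*z²)
-N(y(30, -7)) = -4*(11 + 30)² = -4*41² = -4*1681 = -1*6724 = -6724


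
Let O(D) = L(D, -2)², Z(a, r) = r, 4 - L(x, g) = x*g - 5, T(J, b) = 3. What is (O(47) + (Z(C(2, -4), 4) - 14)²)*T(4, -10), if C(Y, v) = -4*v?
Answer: 32127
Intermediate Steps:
L(x, g) = 9 - g*x (L(x, g) = 4 - (x*g - 5) = 4 - (g*x - 5) = 4 - (-5 + g*x) = 4 + (5 - g*x) = 9 - g*x)
O(D) = (9 + 2*D)² (O(D) = (9 - 1*(-2)*D)² = (9 + 2*D)²)
(O(47) + (Z(C(2, -4), 4) - 14)²)*T(4, -10) = ((9 + 2*47)² + (4 - 14)²)*3 = ((9 + 94)² + (-10)²)*3 = (103² + 100)*3 = (10609 + 100)*3 = 10709*3 = 32127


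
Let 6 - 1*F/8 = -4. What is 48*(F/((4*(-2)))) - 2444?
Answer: -2924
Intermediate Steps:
F = 80 (F = 48 - 8*(-4) = 48 + 32 = 80)
48*(F/((4*(-2)))) - 2444 = 48*(80/((4*(-2)))) - 2444 = 48*(80/(-8)) - 2444 = 48*(80*(-⅛)) - 2444 = 48*(-10) - 2444 = -480 - 2444 = -2924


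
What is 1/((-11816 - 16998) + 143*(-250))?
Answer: -1/64564 ≈ -1.5489e-5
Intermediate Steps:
1/((-11816 - 16998) + 143*(-250)) = 1/(-28814 - 35750) = 1/(-64564) = -1/64564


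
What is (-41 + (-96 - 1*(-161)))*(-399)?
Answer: -9576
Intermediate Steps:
(-41 + (-96 - 1*(-161)))*(-399) = (-41 + (-96 + 161))*(-399) = (-41 + 65)*(-399) = 24*(-399) = -9576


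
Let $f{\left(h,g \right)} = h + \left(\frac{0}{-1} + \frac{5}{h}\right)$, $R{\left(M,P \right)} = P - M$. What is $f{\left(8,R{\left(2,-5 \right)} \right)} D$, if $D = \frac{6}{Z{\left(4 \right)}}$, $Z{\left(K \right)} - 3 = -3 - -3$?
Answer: $\frac{69}{4} \approx 17.25$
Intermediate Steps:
$Z{\left(K \right)} = 3$ ($Z{\left(K \right)} = 3 - 0 = 3 + \left(-3 + 3\right) = 3 + 0 = 3$)
$D = 2$ ($D = \frac{6}{3} = 6 \cdot \frac{1}{3} = 2$)
$f{\left(h,g \right)} = h + \frac{5}{h}$ ($f{\left(h,g \right)} = h + \left(0 \left(-1\right) + \frac{5}{h}\right) = h + \left(0 + \frac{5}{h}\right) = h + \frac{5}{h}$)
$f{\left(8,R{\left(2,-5 \right)} \right)} D = \left(8 + \frac{5}{8}\right) 2 = \frac{69}{8} \cdot 2 = \frac{69}{4}$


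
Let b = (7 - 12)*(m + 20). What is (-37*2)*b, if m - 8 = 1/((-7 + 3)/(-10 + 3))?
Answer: 22015/2 ≈ 11008.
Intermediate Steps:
m = 39/4 (m = 8 + 1/((-7 + 3)/(-10 + 3)) = 8 + 1/(-4/(-7)) = 8 + 1/(-4*(-⅐)) = 8 + 1/(4/7) = 8 + 7/4 = 39/4 ≈ 9.7500)
b = -595/4 (b = (7 - 12)*(39/4 + 20) = -5*119/4 = -595/4 ≈ -148.75)
(-37*2)*b = -37*2*(-595/4) = -74*(-595/4) = 22015/2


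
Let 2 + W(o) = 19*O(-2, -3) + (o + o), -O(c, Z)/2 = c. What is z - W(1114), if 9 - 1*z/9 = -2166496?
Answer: 19496243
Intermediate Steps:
z = 19498545 (z = 81 - 9*(-2166496) = 81 + 19498464 = 19498545)
O(c, Z) = -2*c
W(o) = 74 + 2*o (W(o) = -2 + (19*(-2*(-2)) + (o + o)) = -2 + (19*4 + 2*o) = -2 + (76 + 2*o) = 74 + 2*o)
z - W(1114) = 19498545 - (74 + 2*1114) = 19498545 - (74 + 2228) = 19498545 - 1*2302 = 19498545 - 2302 = 19496243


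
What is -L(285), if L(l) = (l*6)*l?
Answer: -487350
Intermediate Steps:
L(l) = 6*l² (L(l) = (6*l)*l = 6*l²)
-L(285) = -6*285² = -6*81225 = -1*487350 = -487350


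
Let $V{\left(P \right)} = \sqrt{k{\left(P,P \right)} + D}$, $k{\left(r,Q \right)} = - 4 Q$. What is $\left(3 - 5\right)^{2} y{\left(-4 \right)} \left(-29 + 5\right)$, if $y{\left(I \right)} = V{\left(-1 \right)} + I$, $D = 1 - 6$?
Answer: $384 - 96 i \approx 384.0 - 96.0 i$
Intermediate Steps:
$D = -5$ ($D = 1 - 6 = -5$)
$V{\left(P \right)} = \sqrt{-5 - 4 P}$ ($V{\left(P \right)} = \sqrt{- 4 P - 5} = \sqrt{-5 - 4 P}$)
$y{\left(I \right)} = i + I$ ($y{\left(I \right)} = \sqrt{-5 - -4} + I = \sqrt{-5 + 4} + I = \sqrt{-1} + I = i + I$)
$\left(3 - 5\right)^{2} y{\left(-4 \right)} \left(-29 + 5\right) = \left(3 - 5\right)^{2} \left(i - 4\right) \left(-29 + 5\right) = \left(-2\right)^{2} \left(-4 + i\right) \left(-24\right) = 4 \left(-4 + i\right) \left(-24\right) = \left(-16 + 4 i\right) \left(-24\right) = 384 - 96 i$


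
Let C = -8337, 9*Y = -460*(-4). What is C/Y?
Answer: -75033/1840 ≈ -40.779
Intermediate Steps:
Y = 1840/9 (Y = (-460*(-4))/9 = (⅑)*1840 = 1840/9 ≈ 204.44)
C/Y = -8337/1840/9 = -8337*9/1840 = -75033/1840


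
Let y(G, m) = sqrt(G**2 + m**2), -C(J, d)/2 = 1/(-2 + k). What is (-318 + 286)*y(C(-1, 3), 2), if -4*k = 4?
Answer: -64*sqrt(10)/3 ≈ -67.462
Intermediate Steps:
k = -1 (k = -1/4*4 = -1)
C(J, d) = 2/3 (C(J, d) = -2/(-2 - 1) = -2/(-3) = -2*(-1/3) = 2/3)
(-318 + 286)*y(C(-1, 3), 2) = (-318 + 286)*sqrt((2/3)**2 + 2**2) = -32*sqrt(4/9 + 4) = -64*sqrt(10)/3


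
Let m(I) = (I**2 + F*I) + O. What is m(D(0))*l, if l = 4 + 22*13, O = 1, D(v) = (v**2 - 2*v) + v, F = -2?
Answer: 290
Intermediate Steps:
D(v) = v**2 - v
m(I) = 1 + I**2 - 2*I (m(I) = (I**2 - 2*I) + 1 = 1 + I**2 - 2*I)
l = 290 (l = 4 + 286 = 290)
m(D(0))*l = (1 + (0*(-1 + 0))**2 - 0*(-1 + 0))*290 = (1 + (0*(-1))**2 - 0*(-1))*290 = (1 + 0**2 - 2*0)*290 = (1 + 0 + 0)*290 = 1*290 = 290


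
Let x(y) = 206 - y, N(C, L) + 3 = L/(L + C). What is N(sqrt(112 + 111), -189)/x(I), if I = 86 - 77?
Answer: -70773/6993106 + 189*sqrt(223)/6993106 ≈ -0.0097168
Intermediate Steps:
N(C, L) = -3 + L/(C + L) (N(C, L) = -3 + L/(L + C) = -3 + L/(C + L))
I = 9
N(sqrt(112 + 111), -189)/x(I) = ((-3*sqrt(112 + 111) - 2*(-189))/(sqrt(112 + 111) - 189))/(206 - 1*9) = ((-3*sqrt(223) + 378)/(sqrt(223) - 189))/(206 - 9) = ((378 - 3*sqrt(223))/(-189 + sqrt(223)))/197 = ((378 - 3*sqrt(223))/(-189 + sqrt(223)))*(1/197) = (378 - 3*sqrt(223))/(197*(-189 + sqrt(223)))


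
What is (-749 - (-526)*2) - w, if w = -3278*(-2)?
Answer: -6253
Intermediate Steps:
w = 6556
(-749 - (-526)*2) - w = (-749 - (-526)*2) - 1*6556 = (-749 - 1*(-1052)) - 6556 = (-749 + 1052) - 6556 = 303 - 6556 = -6253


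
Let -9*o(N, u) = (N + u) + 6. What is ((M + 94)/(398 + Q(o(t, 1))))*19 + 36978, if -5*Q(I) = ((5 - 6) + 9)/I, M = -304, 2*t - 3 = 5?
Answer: 405945693/10981 ≈ 36968.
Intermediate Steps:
t = 4 (t = 3/2 + (1/2)*5 = 3/2 + 5/2 = 4)
o(N, u) = -2/3 - N/9 - u/9 (o(N, u) = -((N + u) + 6)/9 = -(6 + N + u)/9 = -2/3 - N/9 - u/9)
Q(I) = -8/(5*I) (Q(I) = -((5 - 6) + 9)/(5*I) = -(-1 + 9)/(5*I) = -8/(5*I))
((M + 94)/(398 + Q(o(t, 1))))*19 + 36978 = ((-304 + 94)/(398 - 8/(5*(-2/3 - 1/9*4 - 1/9*1))))*19 + 36978 = -210/(398 - 8/(5*(-2/3 - 4/9 - 1/9)))*19 + 36978 = -210/(398 - 8/(5*(-11/9)))*19 + 36978 = -210/(398 - 8/5*(-9/11))*19 + 36978 = -210/(398 + 72/55)*19 + 36978 = -210/21962/55*19 + 36978 = -210*55/21962*19 + 36978 = -5775/10981*19 + 36978 = -109725/10981 + 36978 = 405945693/10981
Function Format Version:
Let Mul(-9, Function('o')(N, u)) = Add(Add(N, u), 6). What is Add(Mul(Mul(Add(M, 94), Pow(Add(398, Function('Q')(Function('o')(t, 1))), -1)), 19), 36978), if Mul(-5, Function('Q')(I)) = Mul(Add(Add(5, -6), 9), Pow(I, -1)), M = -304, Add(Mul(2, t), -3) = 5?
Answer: Rational(405945693, 10981) ≈ 36968.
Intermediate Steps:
t = 4 (t = Add(Rational(3, 2), Mul(Rational(1, 2), 5)) = Add(Rational(3, 2), Rational(5, 2)) = 4)
Function('o')(N, u) = Add(Rational(-2, 3), Mul(Rational(-1, 9), N), Mul(Rational(-1, 9), u)) (Function('o')(N, u) = Mul(Rational(-1, 9), Add(Add(N, u), 6)) = Mul(Rational(-1, 9), Add(6, N, u)) = Add(Rational(-2, 3), Mul(Rational(-1, 9), N), Mul(Rational(-1, 9), u)))
Function('Q')(I) = Mul(Rational(-8, 5), Pow(I, -1)) (Function('Q')(I) = Mul(Rational(-1, 5), Mul(Add(Add(5, -6), 9), Pow(I, -1))) = Mul(Rational(-1, 5), Mul(Add(-1, 9), Pow(I, -1))) = Mul(Rational(-1, 5), Mul(8, Pow(I, -1))) = Mul(Rational(-8, 5), Pow(I, -1)))
Add(Mul(Mul(Add(M, 94), Pow(Add(398, Function('Q')(Function('o')(t, 1))), -1)), 19), 36978) = Add(Mul(Mul(Add(-304, 94), Pow(Add(398, Mul(Rational(-8, 5), Pow(Add(Rational(-2, 3), Mul(Rational(-1, 9), 4), Mul(Rational(-1, 9), 1)), -1))), -1)), 19), 36978) = Add(Mul(Mul(-210, Pow(Add(398, Mul(Rational(-8, 5), Pow(Add(Rational(-2, 3), Rational(-4, 9), Rational(-1, 9)), -1))), -1)), 19), 36978) = Add(Mul(Mul(-210, Pow(Add(398, Mul(Rational(-8, 5), Pow(Rational(-11, 9), -1))), -1)), 19), 36978) = Add(Mul(Mul(-210, Pow(Add(398, Mul(Rational(-8, 5), Rational(-9, 11))), -1)), 19), 36978) = Add(Mul(Mul(-210, Pow(Add(398, Rational(72, 55)), -1)), 19), 36978) = Add(Mul(Mul(-210, Pow(Rational(21962, 55), -1)), 19), 36978) = Add(Mul(Mul(-210, Rational(55, 21962)), 19), 36978) = Add(Mul(Rational(-5775, 10981), 19), 36978) = Add(Rational(-109725, 10981), 36978) = Rational(405945693, 10981)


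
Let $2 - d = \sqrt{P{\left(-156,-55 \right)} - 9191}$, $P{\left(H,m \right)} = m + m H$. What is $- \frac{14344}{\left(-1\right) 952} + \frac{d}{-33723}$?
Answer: $\frac{60465101}{4013037} + \frac{i \sqrt{74}}{11241} \approx 15.067 + 0.00076526 i$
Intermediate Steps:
$P{\left(H,m \right)} = m + H m$
$d = 2 - 3 i \sqrt{74}$ ($d = 2 - \sqrt{- 55 \left(1 - 156\right) - 9191} = 2 - \sqrt{\left(-55\right) \left(-155\right) - 9191} = 2 - \sqrt{8525 - 9191} = 2 - \sqrt{-666} = 2 - 3 i \sqrt{74} \approx 2.0 - 25.807 i$)
$- \frac{14344}{\left(-1\right) 952} + \frac{d}{-33723} = - \frac{14344}{\left(-1\right) 952} + \frac{2 - 3 i \sqrt{74}}{-33723} = - \frac{14344}{-952} + \left(2 - 3 i \sqrt{74}\right) \left(- \frac{1}{33723}\right) = \left(-14344\right) \left(- \frac{1}{952}\right) - \left(\frac{2}{33723} - \frac{i \sqrt{74}}{11241}\right) = \frac{1793}{119} - \left(\frac{2}{33723} - \frac{i \sqrt{74}}{11241}\right) = \frac{60465101}{4013037} + \frac{i \sqrt{74}}{11241}$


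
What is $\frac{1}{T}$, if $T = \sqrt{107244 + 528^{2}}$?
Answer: $\frac{\sqrt{10723}}{64338} \approx 0.0016095$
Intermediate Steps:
$T = 6 \sqrt{10723}$ ($T = \sqrt{107244 + 278784} = \sqrt{386028} = 6 \sqrt{10723} \approx 621.31$)
$\frac{1}{T} = \frac{1}{6 \sqrt{10723}} = \frac{\sqrt{10723}}{64338}$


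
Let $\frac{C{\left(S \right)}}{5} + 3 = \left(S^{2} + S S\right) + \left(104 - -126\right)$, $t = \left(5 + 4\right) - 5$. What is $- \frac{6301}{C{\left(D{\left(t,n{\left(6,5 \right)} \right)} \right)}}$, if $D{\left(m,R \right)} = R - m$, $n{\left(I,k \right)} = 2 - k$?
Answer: $- \frac{6301}{1625} \approx -3.8775$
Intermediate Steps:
$t = 4$ ($t = 9 - 5 = 4$)
$C{\left(S \right)} = 1135 + 10 S^{2}$ ($C{\left(S \right)} = -15 + 5 \left(\left(S^{2} + S S\right) + \left(104 - -126\right)\right) = -15 + 5 \left(\left(S^{2} + S^{2}\right) + \left(104 + 126\right)\right) = -15 + 5 \left(2 S^{2} + 230\right) = -15 + 5 \left(230 + 2 S^{2}\right) = -15 + \left(1150 + 10 S^{2}\right) = 1135 + 10 S^{2}$)
$- \frac{6301}{C{\left(D{\left(t,n{\left(6,5 \right)} \right)} \right)}} = - \frac{6301}{1135 + 10 \left(\left(2 - 5\right) - 4\right)^{2}} = - \frac{6301}{1135 + 10 \left(-3 - 4\right)^{2}} = - \frac{6301}{1135 + 10 \left(-7\right)^{2}} = - \frac{6301}{1135 + 10 \cdot 49} = - \frac{6301}{1135 + 490} = - \frac{6301}{1625}$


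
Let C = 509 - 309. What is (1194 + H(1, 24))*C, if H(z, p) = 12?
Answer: 241200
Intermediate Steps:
C = 200
(1194 + H(1, 24))*C = (1194 + 12)*200 = 1206*200 = 241200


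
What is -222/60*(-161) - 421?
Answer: 1747/10 ≈ 174.70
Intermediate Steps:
-222/60*(-161) - 421 = -222*1/60*(-161) - 421 = -37/10*(-161) - 421 = 5957/10 - 421 = 1747/10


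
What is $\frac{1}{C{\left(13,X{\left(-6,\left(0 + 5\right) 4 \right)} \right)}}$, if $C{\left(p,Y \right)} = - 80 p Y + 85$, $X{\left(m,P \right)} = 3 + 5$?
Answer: $- \frac{1}{8235} \approx -0.00012143$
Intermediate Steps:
$X{\left(m,P \right)} = 8$
$C{\left(p,Y \right)} = 85 - 80 Y p$ ($C{\left(p,Y \right)} = - 80 Y p + 85 = 85 - 80 Y p$)
$\frac{1}{C{\left(13,X{\left(-6,\left(0 + 5\right) 4 \right)} \right)}} = \frac{1}{85 - 640 \cdot 13} = \frac{1}{85 - 8320} = \frac{1}{-8235} = - \frac{1}{8235}$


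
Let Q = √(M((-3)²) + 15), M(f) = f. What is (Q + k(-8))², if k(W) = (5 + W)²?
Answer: 105 + 36*√6 ≈ 193.18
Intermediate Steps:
Q = 2*√6 (Q = √((-3)² + 15) = √(9 + 15) = √24 = 2*√6 ≈ 4.8990)
(Q + k(-8))² = (2*√6 + (5 - 8)²)² = (2*√6 + (-3)²)² = (2*√6 + 9)² = (9 + 2*√6)²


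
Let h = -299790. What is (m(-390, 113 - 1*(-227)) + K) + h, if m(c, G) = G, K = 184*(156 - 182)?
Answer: -304234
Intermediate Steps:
K = -4784 (K = 184*(-26) = -4784)
(m(-390, 113 - 1*(-227)) + K) + h = ((113 - 1*(-227)) - 4784) - 299790 = ((113 + 227) - 4784) - 299790 = (340 - 4784) - 299790 = -4444 - 299790 = -304234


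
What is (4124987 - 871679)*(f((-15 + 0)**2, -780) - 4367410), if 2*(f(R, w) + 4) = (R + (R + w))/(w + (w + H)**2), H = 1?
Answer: -8611243722394304052/606061 ≈ -1.4209e+13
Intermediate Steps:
f(R, w) = -4 + (w + 2*R)/(2*(w + (1 + w)**2)) (f(R, w) = -4 + ((R + (R + w))/(w + (w + 1)**2))/2 = -4 + ((w + 2*R)/(w + (1 + w)**2))/2 = -4 + (w + 2*R)/(2*(w + (1 + w)**2)))
(4124987 - 871679)*(f((-15 + 0)**2, -780) - 4367410) = (4124987 - 871679)*(((-15 + 0)**2 - 4*(1 - 780)**2 - 7/2*(-780))/(-780 + (1 - 780)**2) - 4367410) = 3253308*(((-15)**2 - 4*(-779)**2 + 2730)/(-780 + (-779)**2) - 4367410) = 3253308*((225 - 4*606841 + 2730)/(-780 + 606841) - 4367410) = 3253308*((225 - 2427364 + 2730)/606061 - 4367410) = 3253308*((1/606061)*(-2424409) - 4367410) = 3253308*(-2424409/606061 - 4367410) = 3253308*(-2646919296419/606061) = -8611243722394304052/606061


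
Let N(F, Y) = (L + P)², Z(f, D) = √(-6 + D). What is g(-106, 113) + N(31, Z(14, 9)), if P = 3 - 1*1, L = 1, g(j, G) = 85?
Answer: 94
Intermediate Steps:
P = 2 (P = 3 - 1 = 2)
N(F, Y) = 9 (N(F, Y) = (1 + 2)² = 3² = 9)
g(-106, 113) + N(31, Z(14, 9)) = 85 + 9 = 94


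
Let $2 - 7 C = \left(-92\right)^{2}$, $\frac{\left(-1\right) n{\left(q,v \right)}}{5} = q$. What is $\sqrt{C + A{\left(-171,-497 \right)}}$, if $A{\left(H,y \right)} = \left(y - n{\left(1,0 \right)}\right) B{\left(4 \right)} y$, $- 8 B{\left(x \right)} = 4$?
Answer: $\frac{2 i \sqrt{1512518}}{7} \approx 351.38 i$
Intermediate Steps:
$n{\left(q,v \right)} = - 5 q$
$B{\left(x \right)} = - \frac{1}{2}$ ($B{\left(x \right)} = \left(- \frac{1}{8}\right) 4 = - \frac{1}{2}$)
$C = - \frac{8462}{7}$ ($C = \frac{2}{7} - \frac{\left(-92\right)^{2}}{7} = \frac{2}{7} - \frac{8464}{7} = - \frac{8462}{7} \approx -1208.9$)
$A{\left(H,y \right)} = y \left(- \frac{5}{2} - \frac{y}{2}\right)$ ($A{\left(H,y \right)} = \left(y - \left(-5\right) 1\right) \left(- \frac{1}{2}\right) y = \left(y - -5\right) \left(- \frac{1}{2}\right) y = \left(y + 5\right) \left(- \frac{1}{2}\right) y = \left(5 + y\right) \left(- \frac{1}{2}\right) y = \left(- \frac{5}{2} - \frac{y}{2}\right) y = y \left(- \frac{5}{2} - \frac{y}{2}\right)$)
$\sqrt{C + A{\left(-171,-497 \right)}} = \sqrt{- \frac{8462}{7} - - \frac{497 \left(5 - 497\right)}{2}} = \sqrt{- \frac{8462}{7} - \left(- \frac{497}{2}\right) \left(-492\right)} = \sqrt{- \frac{8462}{7} - 122262} = \sqrt{- \frac{864296}{7}} = \frac{2 i \sqrt{1512518}}{7}$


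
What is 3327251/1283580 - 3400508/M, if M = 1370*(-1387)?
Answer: 1068723313633/243904588020 ≈ 4.3817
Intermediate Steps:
M = -1900190
3327251/1283580 - 3400508/M = 3327251/1283580 - 3400508/(-1900190) = 3327251*(1/1283580) - 3400508*(-1/1900190) = 3327251/1283580 + 1700254/950095 = 1068723313633/243904588020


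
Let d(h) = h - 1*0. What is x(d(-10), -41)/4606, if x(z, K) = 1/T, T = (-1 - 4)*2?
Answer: -1/46060 ≈ -2.1711e-5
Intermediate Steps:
d(h) = h (d(h) = h + 0 = h)
T = -10 (T = -5*2 = -10)
x(z, K) = -⅒ (x(z, K) = 1/(-10) = -⅒)
x(d(-10), -41)/4606 = -⅒/4606 = -⅒*1/4606 = -1/46060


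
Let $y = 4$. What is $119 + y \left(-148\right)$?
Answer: $-473$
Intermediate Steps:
$119 + y \left(-148\right) = 119 + 4 \left(-148\right) = 119 - 592 = -473$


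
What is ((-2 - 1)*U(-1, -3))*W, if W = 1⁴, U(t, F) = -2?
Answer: 6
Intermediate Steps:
W = 1
((-2 - 1)*U(-1, -3))*W = ((-2 - 1)*(-2))*1 = -3*(-2)*1 = 6*1 = 6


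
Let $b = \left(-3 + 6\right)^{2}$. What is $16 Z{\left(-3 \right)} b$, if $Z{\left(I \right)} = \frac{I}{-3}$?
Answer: $144$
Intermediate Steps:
$Z{\left(I \right)} = - \frac{I}{3}$ ($Z{\left(I \right)} = I \left(- \frac{1}{3}\right) = - \frac{I}{3}$)
$b = 9$ ($b = 3^{2} = 9$)
$16 Z{\left(-3 \right)} b = 16 \left(\left(- \frac{1}{3}\right) \left(-3\right)\right) 9 = 16 \cdot 1 \cdot 9 = 16 \cdot 9 = 144$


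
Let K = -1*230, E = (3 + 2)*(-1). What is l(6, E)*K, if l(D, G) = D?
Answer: -1380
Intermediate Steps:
E = -5 (E = 5*(-1) = -5)
K = -230
l(6, E)*K = 6*(-230) = -1380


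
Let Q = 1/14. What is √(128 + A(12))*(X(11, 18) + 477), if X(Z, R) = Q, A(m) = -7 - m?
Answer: 6679*√109/14 ≈ 4980.8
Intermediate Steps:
Q = 1/14 ≈ 0.071429
X(Z, R) = 1/14
√(128 + A(12))*(X(11, 18) + 477) = √(128 + (-7 - 1*12))*(1/14 + 477) = √(128 + (-7 - 12))*(6679/14) = √(128 - 19)*(6679/14) = √109*(6679/14) = 6679*√109/14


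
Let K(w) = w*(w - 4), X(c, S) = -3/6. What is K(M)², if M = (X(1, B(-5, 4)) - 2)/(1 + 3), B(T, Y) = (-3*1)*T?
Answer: 34225/4096 ≈ 8.3557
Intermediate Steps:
B(T, Y) = -3*T
X(c, S) = -½ (X(c, S) = -3*⅙ = -½)
M = -5/8 (M = (-½ - 2)/(1 + 3) = -5/2/4 = -5/2*¼ = -5/8 ≈ -0.62500)
K(w) = w*(-4 + w)
K(M)² = (-5*(-4 - 5/8)/8)² = (-5/8*(-37/8))² = (185/64)² = 34225/4096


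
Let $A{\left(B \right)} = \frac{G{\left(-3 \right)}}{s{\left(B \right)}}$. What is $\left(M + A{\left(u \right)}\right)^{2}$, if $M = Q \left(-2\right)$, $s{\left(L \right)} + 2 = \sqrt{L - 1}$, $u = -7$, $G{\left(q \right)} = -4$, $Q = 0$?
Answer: $\frac{4}{\left(1 - i \sqrt{2}\right)^{2}} \approx -0.44444 + 1.2571 i$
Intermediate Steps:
$s{\left(L \right)} = -2 + \sqrt{-1 + L}$ ($s{\left(L \right)} = -2 + \sqrt{L - 1} = -2 + \sqrt{-1 + L}$)
$M = 0$ ($M = 0 \left(-2\right) = 0$)
$A{\left(B \right)} = - \frac{4}{-2 + \sqrt{-1 + B}}$
$\left(M + A{\left(u \right)}\right)^{2} = \left(0 - \frac{4}{-2 + \sqrt{-1 - 7}}\right)^{2} = \left(0 - \frac{4}{-2 + \sqrt{-8}}\right)^{2} = \left(0 - \frac{4}{-2 + 2 i \sqrt{2}}\right)^{2} = \left(- \frac{4}{-2 + 2 i \sqrt{2}}\right)^{2} = \frac{16}{\left(-2 + 2 i \sqrt{2}\right)^{2}}$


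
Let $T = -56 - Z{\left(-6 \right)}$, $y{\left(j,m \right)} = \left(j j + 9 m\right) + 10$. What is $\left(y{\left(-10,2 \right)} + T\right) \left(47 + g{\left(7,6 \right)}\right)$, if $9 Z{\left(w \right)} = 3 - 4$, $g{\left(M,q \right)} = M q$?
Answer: $\frac{57761}{9} \approx 6417.9$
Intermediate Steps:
$Z{\left(w \right)} = - \frac{1}{9}$ ($Z{\left(w \right)} = \frac{3 - 4}{9} = \frac{1}{9} \left(-1\right) = - \frac{1}{9}$)
$y{\left(j,m \right)} = 10 + j^{2} + 9 m$ ($y{\left(j,m \right)} = \left(j^{2} + 9 m\right) + 10 = 10 + j^{2} + 9 m$)
$T = - \frac{503}{9}$ ($T = -56 - - \frac{1}{9} = -56 + \frac{1}{9} = - \frac{503}{9} \approx -55.889$)
$\left(y{\left(-10,2 \right)} + T\right) \left(47 + g{\left(7,6 \right)}\right) = \left(\left(10 + \left(-10\right)^{2} + 9 \cdot 2\right) - \frac{503}{9}\right) \left(47 + 7 \cdot 6\right) = \left(\left(10 + 100 + 18\right) - \frac{503}{9}\right) \left(47 + 42\right) = \left(128 - \frac{503}{9}\right) 89 = \frac{649}{9} \cdot 89 = \frac{57761}{9}$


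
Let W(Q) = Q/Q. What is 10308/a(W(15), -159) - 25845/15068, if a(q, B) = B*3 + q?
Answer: -41905791/1793092 ≈ -23.371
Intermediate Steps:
W(Q) = 1
a(q, B) = q + 3*B (a(q, B) = 3*B + q = q + 3*B)
10308/a(W(15), -159) - 25845/15068 = 10308/(1 + 3*(-159)) - 25845/15068 = 10308/(1 - 477) - 25845*1/15068 = 10308/(-476) - 25845/15068 = 10308*(-1/476) - 25845/15068 = -2577/119 - 25845/15068 = -41905791/1793092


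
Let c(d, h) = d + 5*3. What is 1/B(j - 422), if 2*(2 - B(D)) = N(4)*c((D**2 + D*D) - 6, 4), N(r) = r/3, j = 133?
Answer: -3/334096 ≈ -8.9794e-6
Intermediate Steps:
N(r) = r/3 (N(r) = r*(1/3) = r/3)
c(d, h) = 15 + d (c(d, h) = d + 15 = 15 + d)
B(D) = -4 - 4*D**2/3 (B(D) = 2 - (1/3)*4*(15 + ((D**2 + D*D) - 6))/2 = 2 - 2*(15 + ((D**2 + D**2) - 6))/3 = 2 - 2*(15 + (2*D**2 - 6))/3 = 2 - 2*(15 + (-6 + 2*D**2))/3 = 2 - 2*(9 + 2*D**2)/3 = 2 - (12 + 8*D**2/3)/2 = 2 + (-6 - 4*D**2/3) = -4 - 4*D**2/3)
1/B(j - 422) = 1/(-4 - 4*(133 - 422)**2/3) = 1/(-4 - 4/3*(-289)**2) = 1/(-4 - 4/3*83521) = 1/(-4 - 334084/3) = 1/(-334096/3) = -3/334096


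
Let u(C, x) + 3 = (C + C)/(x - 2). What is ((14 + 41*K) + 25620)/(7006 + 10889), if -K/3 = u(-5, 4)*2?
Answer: 27602/17895 ≈ 1.5424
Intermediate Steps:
u(C, x) = -3 + 2*C/(-2 + x) (u(C, x) = -3 + (C + C)/(x - 2) = -3 + (2*C)/(-2 + x) = -3 + 2*C/(-2 + x))
K = 48 (K = -3*(6 - 3*4 + 2*(-5))/(-2 + 4)*2 = -3*(6 - 12 - 10)/2*2 = -3*(½)*(-16)*2 = -(-24)*2 = -3*(-16) = 48)
((14 + 41*K) + 25620)/(7006 + 10889) = ((14 + 41*48) + 25620)/(7006 + 10889) = ((14 + 1968) + 25620)/17895 = (1982 + 25620)*(1/17895) = 27602*(1/17895) = 27602/17895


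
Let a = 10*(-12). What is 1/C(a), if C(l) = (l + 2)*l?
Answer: 1/14160 ≈ 7.0621e-5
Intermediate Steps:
a = -120
C(l) = l*(2 + l) (C(l) = (2 + l)*l = l*(2 + l))
1/C(a) = 1/(-120*(2 - 120)) = 1/(-120*(-118)) = 1/14160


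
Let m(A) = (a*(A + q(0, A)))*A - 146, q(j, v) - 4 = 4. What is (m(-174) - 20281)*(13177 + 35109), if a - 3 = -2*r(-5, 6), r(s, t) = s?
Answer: 17144668590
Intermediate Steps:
q(j, v) = 8 (q(j, v) = 4 + 4 = 8)
a = 13 (a = 3 - 2*(-5) = 3 + 10 = 13)
m(A) = -146 + A*(104 + 13*A) (m(A) = (13*(A + 8))*A - 146 = (13*(8 + A))*A - 146 = (104 + 13*A)*A - 146 = A*(104 + 13*A) - 146 = -146 + A*(104 + 13*A))
(m(-174) - 20281)*(13177 + 35109) = ((-146 + 13*(-174)**2 + 104*(-174)) - 20281)*(13177 + 35109) = ((-146 + 13*30276 - 18096) - 20281)*48286 = ((-146 + 393588 - 18096) - 20281)*48286 = (375346 - 20281)*48286 = 355065*48286 = 17144668590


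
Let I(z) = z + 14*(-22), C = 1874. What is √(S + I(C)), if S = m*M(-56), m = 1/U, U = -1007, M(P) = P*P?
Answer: √1584842782/1007 ≈ 39.533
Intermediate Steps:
M(P) = P²
m = -1/1007 (m = 1/(-1007) = -1/1007 ≈ -0.00099305)
S = -3136/1007 (S = -1/1007*(-56)² = -1/1007*3136 = -3136/1007 ≈ -3.1142)
I(z) = -308 + z (I(z) = z - 308 = -308 + z)
√(S + I(C)) = √(-3136/1007 + (-308 + 1874)) = √(-3136/1007 + 1566) = √(1573826/1007) = √1584842782/1007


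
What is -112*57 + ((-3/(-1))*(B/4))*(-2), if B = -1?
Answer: -12765/2 ≈ -6382.5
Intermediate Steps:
-112*57 + ((-3/(-1))*(B/4))*(-2) = -112*57 + ((-3/(-1))*(-1/4))*(-2) = -6384 + ((-3*(-1))*(-1*¼))*(-2) = -6384 + (3*(-¼))*(-2) = -6384 - ¾*(-2) = -6384 + 3/2 = -12765/2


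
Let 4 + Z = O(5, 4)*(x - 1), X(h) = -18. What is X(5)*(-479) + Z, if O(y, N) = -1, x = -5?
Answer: 8624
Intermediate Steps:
Z = 2 (Z = -4 - (-5 - 1) = -4 - 1*(-6) = -4 + 6 = 2)
X(5)*(-479) + Z = -18*(-479) + 2 = 8622 + 2 = 8624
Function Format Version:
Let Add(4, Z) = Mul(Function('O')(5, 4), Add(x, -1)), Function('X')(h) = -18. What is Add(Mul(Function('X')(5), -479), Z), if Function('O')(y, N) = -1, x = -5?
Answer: 8624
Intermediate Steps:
Z = 2 (Z = Add(-4, Mul(-1, Add(-5, -1))) = Add(-4, Mul(-1, -6)) = Add(-4, 6) = 2)
Add(Mul(Function('X')(5), -479), Z) = Add(Mul(-18, -479), 2) = Add(8622, 2) = 8624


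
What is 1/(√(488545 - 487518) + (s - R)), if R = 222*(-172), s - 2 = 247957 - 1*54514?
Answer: 231629/53651992614 - √1027/53651992614 ≈ 4.3167e-6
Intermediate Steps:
s = 193445 (s = 2 + (247957 - 1*54514) = 2 + (247957 - 54514) = 2 + 193443 = 193445)
R = -38184
1/(√(488545 - 487518) + (s - R)) = 1/(√(488545 - 487518) + (193445 - 1*(-38184))) = 1/(√1027 + (193445 + 38184)) = 1/(√1027 + 231629) = 1/(231629 + √1027)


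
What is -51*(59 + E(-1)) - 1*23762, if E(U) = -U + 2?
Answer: -26924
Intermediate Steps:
E(U) = 2 - U
-51*(59 + E(-1)) - 1*23762 = -51*(59 + (2 - 1*(-1))) - 1*23762 = -51*(59 + (2 + 1)) - 23762 = -51*(59 + 3) - 23762 = -51*62 - 23762 = -3162 - 23762 = -26924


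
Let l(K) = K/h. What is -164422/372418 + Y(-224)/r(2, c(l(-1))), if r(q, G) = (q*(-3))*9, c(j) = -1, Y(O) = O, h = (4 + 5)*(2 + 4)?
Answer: 18635711/5027643 ≈ 3.7066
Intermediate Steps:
h = 54 (h = 9*6 = 54)
l(K) = K/54
r(q, G) = -27*q (r(q, G) = -3*q*9 = -27*q)
-164422/372418 + Y(-224)/r(2, c(l(-1))) = -164422/372418 - 224/((-27*2)) = -164422*1/372418 - 224/(-54) = -82211/186209 - 224*(-1/54) = -82211/186209 + 112/27 = 18635711/5027643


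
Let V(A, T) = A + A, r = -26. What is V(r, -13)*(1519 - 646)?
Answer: -45396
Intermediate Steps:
V(A, T) = 2*A
V(r, -13)*(1519 - 646) = (2*(-26))*(1519 - 646) = -52*873 = -45396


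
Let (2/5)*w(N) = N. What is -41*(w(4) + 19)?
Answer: -1189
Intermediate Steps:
w(N) = 5*N/2
-41*(w(4) + 19) = -41*((5/2)*4 + 19) = -41*(10 + 19) = -41*29 = -1189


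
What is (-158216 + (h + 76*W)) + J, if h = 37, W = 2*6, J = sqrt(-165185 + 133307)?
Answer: -157267 + 3*I*sqrt(3542) ≈ -1.5727e+5 + 178.54*I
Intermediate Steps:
J = 3*I*sqrt(3542) (J = sqrt(-31878) = 3*I*sqrt(3542) ≈ 178.54*I)
W = 12
(-158216 + (h + 76*W)) + J = (-158216 + (37 + 76*12)) + 3*I*sqrt(3542) = (-158216 + (37 + 912)) + 3*I*sqrt(3542) = (-158216 + 949) + 3*I*sqrt(3542) = -157267 + 3*I*sqrt(3542)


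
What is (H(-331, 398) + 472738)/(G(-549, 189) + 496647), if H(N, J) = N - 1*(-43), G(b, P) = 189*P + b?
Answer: 472450/531819 ≈ 0.88837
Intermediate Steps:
G(b, P) = b + 189*P
H(N, J) = 43 + N (H(N, J) = N + 43 = 43 + N)
(H(-331, 398) + 472738)/(G(-549, 189) + 496647) = ((43 - 331) + 472738)/((-549 + 189*189) + 496647) = (-288 + 472738)/((-549 + 35721) + 496647) = 472450/(35172 + 496647) = 472450/531819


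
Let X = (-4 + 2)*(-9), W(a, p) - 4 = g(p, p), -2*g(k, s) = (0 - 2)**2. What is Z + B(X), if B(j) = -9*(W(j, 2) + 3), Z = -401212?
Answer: -401257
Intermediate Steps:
g(k, s) = -2 (g(k, s) = -(0 - 2)**2/2 = -1/2*(-2)**2 = -1/2*4 = -2)
W(a, p) = 2 (W(a, p) = 4 - 2 = 2)
X = 18 (X = -2*(-9) = 18)
B(j) = -45 (B(j) = -9*(2 + 3) = -9*5 = -45)
Z + B(X) = -401212 - 45 = -401257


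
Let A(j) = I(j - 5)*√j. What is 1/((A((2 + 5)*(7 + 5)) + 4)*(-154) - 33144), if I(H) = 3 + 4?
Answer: -2110/65132659 + 539*√21/260530636 ≈ -2.2915e-5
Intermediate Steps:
I(H) = 7
A(j) = 7*√j
1/((A((2 + 5)*(7 + 5)) + 4)*(-154) - 33144) = 1/((7*√((2 + 5)*(7 + 5)) + 4)*(-154) - 33144) = 1/((7*√(7*12) + 4)*(-154) - 33144) = 1/((7*√84 + 4)*(-154) - 33144) = 1/((7*(2*√21) + 4)*(-154) - 33144) = 1/((14*√21 + 4)*(-154) - 33144) = 1/((4 + 14*√21)*(-154) - 33144) = 1/((-616 - 2156*√21) - 33144) = 1/(-33760 - 2156*√21)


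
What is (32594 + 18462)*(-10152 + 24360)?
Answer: 725403648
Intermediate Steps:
(32594 + 18462)*(-10152 + 24360) = 51056*14208 = 725403648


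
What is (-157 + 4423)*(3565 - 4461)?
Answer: -3822336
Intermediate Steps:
(-157 + 4423)*(3565 - 4461) = 4266*(-896) = -3822336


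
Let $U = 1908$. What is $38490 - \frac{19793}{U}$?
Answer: $\frac{73419127}{1908} \approx 38480.0$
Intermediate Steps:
$38490 - \frac{19793}{U} = 38490 - \frac{19793}{1908} = \frac{73419127}{1908}$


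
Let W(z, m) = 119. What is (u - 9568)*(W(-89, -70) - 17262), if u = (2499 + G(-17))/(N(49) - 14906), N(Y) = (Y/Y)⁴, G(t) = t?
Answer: 2444823607646/14905 ≈ 1.6403e+8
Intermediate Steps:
N(Y) = 1 (N(Y) = 1⁴ = 1)
u = -2482/14905 (u = (2499 - 17)/(1 - 14906) = 2482/(-14905) = 2482*(-1/14905) = -2482/14905 ≈ -0.16652)
(u - 9568)*(W(-89, -70) - 17262) = (-2482/14905 - 9568)*(119 - 17262) = -142613522/14905*(-17143) = 2444823607646/14905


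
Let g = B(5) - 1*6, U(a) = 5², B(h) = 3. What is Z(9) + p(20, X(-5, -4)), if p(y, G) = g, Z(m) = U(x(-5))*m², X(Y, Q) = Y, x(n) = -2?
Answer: 2022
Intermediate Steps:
U(a) = 25
Z(m) = 25*m²
g = -3 (g = 3 - 1*6 = 3 - 6 = -3)
p(y, G) = -3
Z(9) + p(20, X(-5, -4)) = 25*9² - 3 = 25*81 - 3 = 2025 - 3 = 2022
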